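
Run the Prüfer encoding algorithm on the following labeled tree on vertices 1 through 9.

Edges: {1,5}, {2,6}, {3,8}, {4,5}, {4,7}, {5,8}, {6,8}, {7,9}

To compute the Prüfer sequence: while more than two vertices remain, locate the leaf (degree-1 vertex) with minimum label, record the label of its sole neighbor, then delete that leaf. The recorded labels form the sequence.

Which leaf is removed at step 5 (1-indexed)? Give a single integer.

Answer: 8

Derivation:
Step 1: current leaves = {1,2,3,9}. Remove leaf 1 (neighbor: 5).
Step 2: current leaves = {2,3,9}. Remove leaf 2 (neighbor: 6).
Step 3: current leaves = {3,6,9}. Remove leaf 3 (neighbor: 8).
Step 4: current leaves = {6,9}. Remove leaf 6 (neighbor: 8).
Step 5: current leaves = {8,9}. Remove leaf 8 (neighbor: 5).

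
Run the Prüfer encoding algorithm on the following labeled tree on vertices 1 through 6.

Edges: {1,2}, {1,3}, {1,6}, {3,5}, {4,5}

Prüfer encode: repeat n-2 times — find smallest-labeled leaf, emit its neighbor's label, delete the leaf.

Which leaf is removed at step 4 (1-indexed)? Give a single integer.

Answer: 3

Derivation:
Step 1: current leaves = {2,4,6}. Remove leaf 2 (neighbor: 1).
Step 2: current leaves = {4,6}. Remove leaf 4 (neighbor: 5).
Step 3: current leaves = {5,6}. Remove leaf 5 (neighbor: 3).
Step 4: current leaves = {3,6}. Remove leaf 3 (neighbor: 1).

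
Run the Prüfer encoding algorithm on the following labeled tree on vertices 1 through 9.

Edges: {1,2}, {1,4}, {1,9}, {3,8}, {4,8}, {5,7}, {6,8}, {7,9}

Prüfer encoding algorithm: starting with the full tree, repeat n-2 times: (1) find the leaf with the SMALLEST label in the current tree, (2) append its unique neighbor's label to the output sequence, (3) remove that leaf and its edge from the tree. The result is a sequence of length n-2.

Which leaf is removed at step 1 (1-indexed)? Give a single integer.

Answer: 2

Derivation:
Step 1: current leaves = {2,3,5,6}. Remove leaf 2 (neighbor: 1).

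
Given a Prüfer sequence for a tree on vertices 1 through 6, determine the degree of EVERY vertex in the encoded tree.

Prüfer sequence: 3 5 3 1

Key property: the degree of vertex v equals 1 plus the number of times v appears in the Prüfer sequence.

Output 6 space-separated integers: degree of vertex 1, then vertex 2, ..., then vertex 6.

Answer: 2 1 3 1 2 1

Derivation:
p_1 = 3: count[3] becomes 1
p_2 = 5: count[5] becomes 1
p_3 = 3: count[3] becomes 2
p_4 = 1: count[1] becomes 1
Degrees (1 + count): deg[1]=1+1=2, deg[2]=1+0=1, deg[3]=1+2=3, deg[4]=1+0=1, deg[5]=1+1=2, deg[6]=1+0=1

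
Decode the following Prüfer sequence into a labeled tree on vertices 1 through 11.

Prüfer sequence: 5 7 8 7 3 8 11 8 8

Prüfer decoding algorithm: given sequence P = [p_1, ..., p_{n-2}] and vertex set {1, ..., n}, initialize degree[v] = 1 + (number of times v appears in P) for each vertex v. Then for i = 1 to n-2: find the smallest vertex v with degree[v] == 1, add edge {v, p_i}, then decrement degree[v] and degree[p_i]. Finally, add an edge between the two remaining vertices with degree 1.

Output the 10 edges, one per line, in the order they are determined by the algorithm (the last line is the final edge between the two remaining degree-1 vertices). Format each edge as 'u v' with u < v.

Answer: 1 5
2 7
4 8
5 7
3 6
3 8
7 11
8 9
8 10
8 11

Derivation:
Initial degrees: {1:1, 2:1, 3:2, 4:1, 5:2, 6:1, 7:3, 8:5, 9:1, 10:1, 11:2}
Step 1: smallest deg-1 vertex = 1, p_1 = 5. Add edge {1,5}. Now deg[1]=0, deg[5]=1.
Step 2: smallest deg-1 vertex = 2, p_2 = 7. Add edge {2,7}. Now deg[2]=0, deg[7]=2.
Step 3: smallest deg-1 vertex = 4, p_3 = 8. Add edge {4,8}. Now deg[4]=0, deg[8]=4.
Step 4: smallest deg-1 vertex = 5, p_4 = 7. Add edge {5,7}. Now deg[5]=0, deg[7]=1.
Step 5: smallest deg-1 vertex = 6, p_5 = 3. Add edge {3,6}. Now deg[6]=0, deg[3]=1.
Step 6: smallest deg-1 vertex = 3, p_6 = 8. Add edge {3,8}. Now deg[3]=0, deg[8]=3.
Step 7: smallest deg-1 vertex = 7, p_7 = 11. Add edge {7,11}. Now deg[7]=0, deg[11]=1.
Step 8: smallest deg-1 vertex = 9, p_8 = 8. Add edge {8,9}. Now deg[9]=0, deg[8]=2.
Step 9: smallest deg-1 vertex = 10, p_9 = 8. Add edge {8,10}. Now deg[10]=0, deg[8]=1.
Final: two remaining deg-1 vertices are 8, 11. Add edge {8,11}.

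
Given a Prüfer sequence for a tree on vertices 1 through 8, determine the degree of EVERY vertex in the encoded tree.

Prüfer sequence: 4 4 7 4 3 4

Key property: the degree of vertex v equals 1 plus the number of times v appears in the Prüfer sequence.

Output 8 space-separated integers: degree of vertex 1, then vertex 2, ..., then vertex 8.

p_1 = 4: count[4] becomes 1
p_2 = 4: count[4] becomes 2
p_3 = 7: count[7] becomes 1
p_4 = 4: count[4] becomes 3
p_5 = 3: count[3] becomes 1
p_6 = 4: count[4] becomes 4
Degrees (1 + count): deg[1]=1+0=1, deg[2]=1+0=1, deg[3]=1+1=2, deg[4]=1+4=5, deg[5]=1+0=1, deg[6]=1+0=1, deg[7]=1+1=2, deg[8]=1+0=1

Answer: 1 1 2 5 1 1 2 1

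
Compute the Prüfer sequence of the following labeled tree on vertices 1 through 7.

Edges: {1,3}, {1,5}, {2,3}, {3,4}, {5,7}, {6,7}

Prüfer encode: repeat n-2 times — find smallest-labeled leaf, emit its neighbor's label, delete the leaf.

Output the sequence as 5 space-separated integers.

Answer: 3 3 1 5 7

Derivation:
Step 1: leaves = {2,4,6}. Remove smallest leaf 2, emit neighbor 3.
Step 2: leaves = {4,6}. Remove smallest leaf 4, emit neighbor 3.
Step 3: leaves = {3,6}. Remove smallest leaf 3, emit neighbor 1.
Step 4: leaves = {1,6}. Remove smallest leaf 1, emit neighbor 5.
Step 5: leaves = {5,6}. Remove smallest leaf 5, emit neighbor 7.
Done: 2 vertices remain (6, 7). Sequence = [3 3 1 5 7]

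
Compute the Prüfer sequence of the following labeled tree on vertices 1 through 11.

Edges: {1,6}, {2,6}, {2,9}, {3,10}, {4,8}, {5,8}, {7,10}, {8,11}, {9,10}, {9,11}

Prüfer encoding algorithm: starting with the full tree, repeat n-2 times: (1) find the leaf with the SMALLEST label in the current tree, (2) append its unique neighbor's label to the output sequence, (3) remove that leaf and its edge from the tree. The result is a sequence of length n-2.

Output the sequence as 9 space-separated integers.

Answer: 6 10 8 8 2 9 10 11 9

Derivation:
Step 1: leaves = {1,3,4,5,7}. Remove smallest leaf 1, emit neighbor 6.
Step 2: leaves = {3,4,5,6,7}. Remove smallest leaf 3, emit neighbor 10.
Step 3: leaves = {4,5,6,7}. Remove smallest leaf 4, emit neighbor 8.
Step 4: leaves = {5,6,7}. Remove smallest leaf 5, emit neighbor 8.
Step 5: leaves = {6,7,8}. Remove smallest leaf 6, emit neighbor 2.
Step 6: leaves = {2,7,8}. Remove smallest leaf 2, emit neighbor 9.
Step 7: leaves = {7,8}. Remove smallest leaf 7, emit neighbor 10.
Step 8: leaves = {8,10}. Remove smallest leaf 8, emit neighbor 11.
Step 9: leaves = {10,11}. Remove smallest leaf 10, emit neighbor 9.
Done: 2 vertices remain (9, 11). Sequence = [6 10 8 8 2 9 10 11 9]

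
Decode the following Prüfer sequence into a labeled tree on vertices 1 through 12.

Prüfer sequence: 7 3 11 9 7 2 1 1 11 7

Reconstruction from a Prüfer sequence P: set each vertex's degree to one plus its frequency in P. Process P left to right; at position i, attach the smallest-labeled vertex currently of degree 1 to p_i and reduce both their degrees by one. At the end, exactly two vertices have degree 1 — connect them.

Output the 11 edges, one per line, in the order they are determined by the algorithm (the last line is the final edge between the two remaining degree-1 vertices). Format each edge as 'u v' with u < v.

Initial degrees: {1:3, 2:2, 3:2, 4:1, 5:1, 6:1, 7:4, 8:1, 9:2, 10:1, 11:3, 12:1}
Step 1: smallest deg-1 vertex = 4, p_1 = 7. Add edge {4,7}. Now deg[4]=0, deg[7]=3.
Step 2: smallest deg-1 vertex = 5, p_2 = 3. Add edge {3,5}. Now deg[5]=0, deg[3]=1.
Step 3: smallest deg-1 vertex = 3, p_3 = 11. Add edge {3,11}. Now deg[3]=0, deg[11]=2.
Step 4: smallest deg-1 vertex = 6, p_4 = 9. Add edge {6,9}. Now deg[6]=0, deg[9]=1.
Step 5: smallest deg-1 vertex = 8, p_5 = 7. Add edge {7,8}. Now deg[8]=0, deg[7]=2.
Step 6: smallest deg-1 vertex = 9, p_6 = 2. Add edge {2,9}. Now deg[9]=0, deg[2]=1.
Step 7: smallest deg-1 vertex = 2, p_7 = 1. Add edge {1,2}. Now deg[2]=0, deg[1]=2.
Step 8: smallest deg-1 vertex = 10, p_8 = 1. Add edge {1,10}. Now deg[10]=0, deg[1]=1.
Step 9: smallest deg-1 vertex = 1, p_9 = 11. Add edge {1,11}. Now deg[1]=0, deg[11]=1.
Step 10: smallest deg-1 vertex = 11, p_10 = 7. Add edge {7,11}. Now deg[11]=0, deg[7]=1.
Final: two remaining deg-1 vertices are 7, 12. Add edge {7,12}.

Answer: 4 7
3 5
3 11
6 9
7 8
2 9
1 2
1 10
1 11
7 11
7 12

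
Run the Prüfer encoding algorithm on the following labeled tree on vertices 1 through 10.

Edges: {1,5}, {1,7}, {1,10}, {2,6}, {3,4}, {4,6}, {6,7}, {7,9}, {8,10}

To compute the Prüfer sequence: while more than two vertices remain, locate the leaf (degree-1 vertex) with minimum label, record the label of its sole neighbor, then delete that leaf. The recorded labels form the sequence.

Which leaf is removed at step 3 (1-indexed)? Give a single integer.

Answer: 4

Derivation:
Step 1: current leaves = {2,3,5,8,9}. Remove leaf 2 (neighbor: 6).
Step 2: current leaves = {3,5,8,9}. Remove leaf 3 (neighbor: 4).
Step 3: current leaves = {4,5,8,9}. Remove leaf 4 (neighbor: 6).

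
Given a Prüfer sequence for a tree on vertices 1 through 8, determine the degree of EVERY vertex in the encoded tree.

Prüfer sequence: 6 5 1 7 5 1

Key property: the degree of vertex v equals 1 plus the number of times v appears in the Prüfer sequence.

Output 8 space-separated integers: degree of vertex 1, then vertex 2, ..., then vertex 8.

p_1 = 6: count[6] becomes 1
p_2 = 5: count[5] becomes 1
p_3 = 1: count[1] becomes 1
p_4 = 7: count[7] becomes 1
p_5 = 5: count[5] becomes 2
p_6 = 1: count[1] becomes 2
Degrees (1 + count): deg[1]=1+2=3, deg[2]=1+0=1, deg[3]=1+0=1, deg[4]=1+0=1, deg[5]=1+2=3, deg[6]=1+1=2, deg[7]=1+1=2, deg[8]=1+0=1

Answer: 3 1 1 1 3 2 2 1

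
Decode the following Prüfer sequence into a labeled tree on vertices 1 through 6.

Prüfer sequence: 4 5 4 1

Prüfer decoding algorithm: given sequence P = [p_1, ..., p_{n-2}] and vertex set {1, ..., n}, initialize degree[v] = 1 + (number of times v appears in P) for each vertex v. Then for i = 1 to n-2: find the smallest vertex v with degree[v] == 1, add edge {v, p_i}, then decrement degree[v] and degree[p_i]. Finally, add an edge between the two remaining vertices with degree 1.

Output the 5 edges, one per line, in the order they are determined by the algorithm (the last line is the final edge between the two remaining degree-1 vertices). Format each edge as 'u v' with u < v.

Initial degrees: {1:2, 2:1, 3:1, 4:3, 5:2, 6:1}
Step 1: smallest deg-1 vertex = 2, p_1 = 4. Add edge {2,4}. Now deg[2]=0, deg[4]=2.
Step 2: smallest deg-1 vertex = 3, p_2 = 5. Add edge {3,5}. Now deg[3]=0, deg[5]=1.
Step 3: smallest deg-1 vertex = 5, p_3 = 4. Add edge {4,5}. Now deg[5]=0, deg[4]=1.
Step 4: smallest deg-1 vertex = 4, p_4 = 1. Add edge {1,4}. Now deg[4]=0, deg[1]=1.
Final: two remaining deg-1 vertices are 1, 6. Add edge {1,6}.

Answer: 2 4
3 5
4 5
1 4
1 6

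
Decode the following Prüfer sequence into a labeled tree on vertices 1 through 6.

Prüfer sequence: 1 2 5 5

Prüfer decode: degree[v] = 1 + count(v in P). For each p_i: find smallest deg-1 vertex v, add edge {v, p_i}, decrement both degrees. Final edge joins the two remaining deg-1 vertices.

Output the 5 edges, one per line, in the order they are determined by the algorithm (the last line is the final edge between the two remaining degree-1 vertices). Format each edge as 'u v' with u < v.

Initial degrees: {1:2, 2:2, 3:1, 4:1, 5:3, 6:1}
Step 1: smallest deg-1 vertex = 3, p_1 = 1. Add edge {1,3}. Now deg[3]=0, deg[1]=1.
Step 2: smallest deg-1 vertex = 1, p_2 = 2. Add edge {1,2}. Now deg[1]=0, deg[2]=1.
Step 3: smallest deg-1 vertex = 2, p_3 = 5. Add edge {2,5}. Now deg[2]=0, deg[5]=2.
Step 4: smallest deg-1 vertex = 4, p_4 = 5. Add edge {4,5}. Now deg[4]=0, deg[5]=1.
Final: two remaining deg-1 vertices are 5, 6. Add edge {5,6}.

Answer: 1 3
1 2
2 5
4 5
5 6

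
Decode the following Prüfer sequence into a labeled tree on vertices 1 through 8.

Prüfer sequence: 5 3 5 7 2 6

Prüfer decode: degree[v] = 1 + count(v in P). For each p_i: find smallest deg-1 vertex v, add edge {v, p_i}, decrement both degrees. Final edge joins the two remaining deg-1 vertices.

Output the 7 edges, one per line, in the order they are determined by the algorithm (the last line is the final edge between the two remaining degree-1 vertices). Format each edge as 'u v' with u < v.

Answer: 1 5
3 4
3 5
5 7
2 7
2 6
6 8

Derivation:
Initial degrees: {1:1, 2:2, 3:2, 4:1, 5:3, 6:2, 7:2, 8:1}
Step 1: smallest deg-1 vertex = 1, p_1 = 5. Add edge {1,5}. Now deg[1]=0, deg[5]=2.
Step 2: smallest deg-1 vertex = 4, p_2 = 3. Add edge {3,4}. Now deg[4]=0, deg[3]=1.
Step 3: smallest deg-1 vertex = 3, p_3 = 5. Add edge {3,5}. Now deg[3]=0, deg[5]=1.
Step 4: smallest deg-1 vertex = 5, p_4 = 7. Add edge {5,7}. Now deg[5]=0, deg[7]=1.
Step 5: smallest deg-1 vertex = 7, p_5 = 2. Add edge {2,7}. Now deg[7]=0, deg[2]=1.
Step 6: smallest deg-1 vertex = 2, p_6 = 6. Add edge {2,6}. Now deg[2]=0, deg[6]=1.
Final: two remaining deg-1 vertices are 6, 8. Add edge {6,8}.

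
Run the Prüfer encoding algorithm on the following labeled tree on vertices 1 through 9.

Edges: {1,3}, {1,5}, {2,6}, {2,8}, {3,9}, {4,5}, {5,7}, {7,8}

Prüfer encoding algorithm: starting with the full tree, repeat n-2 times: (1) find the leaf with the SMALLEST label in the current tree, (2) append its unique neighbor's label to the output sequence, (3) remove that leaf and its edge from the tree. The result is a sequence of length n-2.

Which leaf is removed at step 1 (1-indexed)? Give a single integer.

Answer: 4

Derivation:
Step 1: current leaves = {4,6,9}. Remove leaf 4 (neighbor: 5).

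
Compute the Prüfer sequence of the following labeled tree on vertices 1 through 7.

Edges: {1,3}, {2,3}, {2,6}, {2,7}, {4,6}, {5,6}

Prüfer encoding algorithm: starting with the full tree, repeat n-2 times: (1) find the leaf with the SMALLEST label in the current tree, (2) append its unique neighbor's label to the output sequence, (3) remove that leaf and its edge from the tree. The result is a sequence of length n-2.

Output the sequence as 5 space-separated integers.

Answer: 3 2 6 6 2

Derivation:
Step 1: leaves = {1,4,5,7}. Remove smallest leaf 1, emit neighbor 3.
Step 2: leaves = {3,4,5,7}. Remove smallest leaf 3, emit neighbor 2.
Step 3: leaves = {4,5,7}. Remove smallest leaf 4, emit neighbor 6.
Step 4: leaves = {5,7}. Remove smallest leaf 5, emit neighbor 6.
Step 5: leaves = {6,7}. Remove smallest leaf 6, emit neighbor 2.
Done: 2 vertices remain (2, 7). Sequence = [3 2 6 6 2]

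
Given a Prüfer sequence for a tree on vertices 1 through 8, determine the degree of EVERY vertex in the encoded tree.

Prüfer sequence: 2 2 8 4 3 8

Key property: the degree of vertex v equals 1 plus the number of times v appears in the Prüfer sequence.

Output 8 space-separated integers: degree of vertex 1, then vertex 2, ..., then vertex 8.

Answer: 1 3 2 2 1 1 1 3

Derivation:
p_1 = 2: count[2] becomes 1
p_2 = 2: count[2] becomes 2
p_3 = 8: count[8] becomes 1
p_4 = 4: count[4] becomes 1
p_5 = 3: count[3] becomes 1
p_6 = 8: count[8] becomes 2
Degrees (1 + count): deg[1]=1+0=1, deg[2]=1+2=3, deg[3]=1+1=2, deg[4]=1+1=2, deg[5]=1+0=1, deg[6]=1+0=1, deg[7]=1+0=1, deg[8]=1+2=3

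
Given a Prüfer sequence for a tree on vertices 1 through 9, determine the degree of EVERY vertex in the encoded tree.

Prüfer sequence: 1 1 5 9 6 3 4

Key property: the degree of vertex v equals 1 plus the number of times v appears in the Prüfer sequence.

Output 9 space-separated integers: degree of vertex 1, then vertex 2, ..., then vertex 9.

p_1 = 1: count[1] becomes 1
p_2 = 1: count[1] becomes 2
p_3 = 5: count[5] becomes 1
p_4 = 9: count[9] becomes 1
p_5 = 6: count[6] becomes 1
p_6 = 3: count[3] becomes 1
p_7 = 4: count[4] becomes 1
Degrees (1 + count): deg[1]=1+2=3, deg[2]=1+0=1, deg[3]=1+1=2, deg[4]=1+1=2, deg[5]=1+1=2, deg[6]=1+1=2, deg[7]=1+0=1, deg[8]=1+0=1, deg[9]=1+1=2

Answer: 3 1 2 2 2 2 1 1 2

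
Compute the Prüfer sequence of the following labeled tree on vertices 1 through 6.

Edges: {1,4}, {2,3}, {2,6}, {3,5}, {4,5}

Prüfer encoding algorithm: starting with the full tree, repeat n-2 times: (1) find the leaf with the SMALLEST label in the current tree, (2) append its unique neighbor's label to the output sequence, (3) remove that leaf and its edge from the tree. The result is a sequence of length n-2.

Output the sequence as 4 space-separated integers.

Answer: 4 5 3 2

Derivation:
Step 1: leaves = {1,6}. Remove smallest leaf 1, emit neighbor 4.
Step 2: leaves = {4,6}. Remove smallest leaf 4, emit neighbor 5.
Step 3: leaves = {5,6}. Remove smallest leaf 5, emit neighbor 3.
Step 4: leaves = {3,6}. Remove smallest leaf 3, emit neighbor 2.
Done: 2 vertices remain (2, 6). Sequence = [4 5 3 2]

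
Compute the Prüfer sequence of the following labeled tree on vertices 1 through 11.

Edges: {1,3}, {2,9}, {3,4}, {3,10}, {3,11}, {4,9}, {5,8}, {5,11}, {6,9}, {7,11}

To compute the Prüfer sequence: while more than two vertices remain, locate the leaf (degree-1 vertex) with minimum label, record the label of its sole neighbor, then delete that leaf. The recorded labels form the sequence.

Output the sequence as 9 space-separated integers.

Step 1: leaves = {1,2,6,7,8,10}. Remove smallest leaf 1, emit neighbor 3.
Step 2: leaves = {2,6,7,8,10}. Remove smallest leaf 2, emit neighbor 9.
Step 3: leaves = {6,7,8,10}. Remove smallest leaf 6, emit neighbor 9.
Step 4: leaves = {7,8,9,10}. Remove smallest leaf 7, emit neighbor 11.
Step 5: leaves = {8,9,10}. Remove smallest leaf 8, emit neighbor 5.
Step 6: leaves = {5,9,10}. Remove smallest leaf 5, emit neighbor 11.
Step 7: leaves = {9,10,11}. Remove smallest leaf 9, emit neighbor 4.
Step 8: leaves = {4,10,11}. Remove smallest leaf 4, emit neighbor 3.
Step 9: leaves = {10,11}. Remove smallest leaf 10, emit neighbor 3.
Done: 2 vertices remain (3, 11). Sequence = [3 9 9 11 5 11 4 3 3]

Answer: 3 9 9 11 5 11 4 3 3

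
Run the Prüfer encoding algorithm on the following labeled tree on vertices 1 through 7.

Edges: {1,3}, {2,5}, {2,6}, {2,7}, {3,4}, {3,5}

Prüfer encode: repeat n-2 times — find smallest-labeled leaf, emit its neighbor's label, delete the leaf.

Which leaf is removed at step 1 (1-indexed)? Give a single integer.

Answer: 1

Derivation:
Step 1: current leaves = {1,4,6,7}. Remove leaf 1 (neighbor: 3).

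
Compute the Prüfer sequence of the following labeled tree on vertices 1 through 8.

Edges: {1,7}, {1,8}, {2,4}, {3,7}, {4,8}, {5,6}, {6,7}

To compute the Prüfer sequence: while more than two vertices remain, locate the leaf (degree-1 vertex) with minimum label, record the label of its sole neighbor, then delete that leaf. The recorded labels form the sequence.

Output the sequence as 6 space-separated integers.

Step 1: leaves = {2,3,5}. Remove smallest leaf 2, emit neighbor 4.
Step 2: leaves = {3,4,5}. Remove smallest leaf 3, emit neighbor 7.
Step 3: leaves = {4,5}. Remove smallest leaf 4, emit neighbor 8.
Step 4: leaves = {5,8}. Remove smallest leaf 5, emit neighbor 6.
Step 5: leaves = {6,8}. Remove smallest leaf 6, emit neighbor 7.
Step 6: leaves = {7,8}. Remove smallest leaf 7, emit neighbor 1.
Done: 2 vertices remain (1, 8). Sequence = [4 7 8 6 7 1]

Answer: 4 7 8 6 7 1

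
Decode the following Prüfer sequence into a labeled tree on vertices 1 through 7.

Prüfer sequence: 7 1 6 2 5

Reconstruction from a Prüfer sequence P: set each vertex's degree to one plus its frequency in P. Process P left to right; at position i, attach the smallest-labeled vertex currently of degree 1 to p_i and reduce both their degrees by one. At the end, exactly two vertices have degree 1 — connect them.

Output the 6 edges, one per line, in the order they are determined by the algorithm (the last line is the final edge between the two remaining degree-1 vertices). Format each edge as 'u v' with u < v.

Answer: 3 7
1 4
1 6
2 6
2 5
5 7

Derivation:
Initial degrees: {1:2, 2:2, 3:1, 4:1, 5:2, 6:2, 7:2}
Step 1: smallest deg-1 vertex = 3, p_1 = 7. Add edge {3,7}. Now deg[3]=0, deg[7]=1.
Step 2: smallest deg-1 vertex = 4, p_2 = 1. Add edge {1,4}. Now deg[4]=0, deg[1]=1.
Step 3: smallest deg-1 vertex = 1, p_3 = 6. Add edge {1,6}. Now deg[1]=0, deg[6]=1.
Step 4: smallest deg-1 vertex = 6, p_4 = 2. Add edge {2,6}. Now deg[6]=0, deg[2]=1.
Step 5: smallest deg-1 vertex = 2, p_5 = 5. Add edge {2,5}. Now deg[2]=0, deg[5]=1.
Final: two remaining deg-1 vertices are 5, 7. Add edge {5,7}.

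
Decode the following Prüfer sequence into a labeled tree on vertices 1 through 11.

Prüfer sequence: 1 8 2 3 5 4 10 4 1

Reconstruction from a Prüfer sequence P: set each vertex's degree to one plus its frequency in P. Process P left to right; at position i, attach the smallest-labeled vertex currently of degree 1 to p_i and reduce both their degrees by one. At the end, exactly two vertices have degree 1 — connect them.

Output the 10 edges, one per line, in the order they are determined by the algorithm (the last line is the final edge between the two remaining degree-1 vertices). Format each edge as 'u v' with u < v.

Answer: 1 6
7 8
2 8
2 3
3 5
4 5
9 10
4 10
1 4
1 11

Derivation:
Initial degrees: {1:3, 2:2, 3:2, 4:3, 5:2, 6:1, 7:1, 8:2, 9:1, 10:2, 11:1}
Step 1: smallest deg-1 vertex = 6, p_1 = 1. Add edge {1,6}. Now deg[6]=0, deg[1]=2.
Step 2: smallest deg-1 vertex = 7, p_2 = 8. Add edge {7,8}. Now deg[7]=0, deg[8]=1.
Step 3: smallest deg-1 vertex = 8, p_3 = 2. Add edge {2,8}. Now deg[8]=0, deg[2]=1.
Step 4: smallest deg-1 vertex = 2, p_4 = 3. Add edge {2,3}. Now deg[2]=0, deg[3]=1.
Step 5: smallest deg-1 vertex = 3, p_5 = 5. Add edge {3,5}. Now deg[3]=0, deg[5]=1.
Step 6: smallest deg-1 vertex = 5, p_6 = 4. Add edge {4,5}. Now deg[5]=0, deg[4]=2.
Step 7: smallest deg-1 vertex = 9, p_7 = 10. Add edge {9,10}. Now deg[9]=0, deg[10]=1.
Step 8: smallest deg-1 vertex = 10, p_8 = 4. Add edge {4,10}. Now deg[10]=0, deg[4]=1.
Step 9: smallest deg-1 vertex = 4, p_9 = 1. Add edge {1,4}. Now deg[4]=0, deg[1]=1.
Final: two remaining deg-1 vertices are 1, 11. Add edge {1,11}.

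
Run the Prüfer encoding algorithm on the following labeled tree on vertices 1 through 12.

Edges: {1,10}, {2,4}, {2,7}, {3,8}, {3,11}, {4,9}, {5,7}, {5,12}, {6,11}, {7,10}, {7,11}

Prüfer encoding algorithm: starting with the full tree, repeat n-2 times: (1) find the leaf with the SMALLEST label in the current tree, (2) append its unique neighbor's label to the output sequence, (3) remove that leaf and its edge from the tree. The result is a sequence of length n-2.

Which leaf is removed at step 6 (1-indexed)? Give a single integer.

Answer: 4

Derivation:
Step 1: current leaves = {1,6,8,9,12}. Remove leaf 1 (neighbor: 10).
Step 2: current leaves = {6,8,9,10,12}. Remove leaf 6 (neighbor: 11).
Step 3: current leaves = {8,9,10,12}. Remove leaf 8 (neighbor: 3).
Step 4: current leaves = {3,9,10,12}. Remove leaf 3 (neighbor: 11).
Step 5: current leaves = {9,10,11,12}. Remove leaf 9 (neighbor: 4).
Step 6: current leaves = {4,10,11,12}. Remove leaf 4 (neighbor: 2).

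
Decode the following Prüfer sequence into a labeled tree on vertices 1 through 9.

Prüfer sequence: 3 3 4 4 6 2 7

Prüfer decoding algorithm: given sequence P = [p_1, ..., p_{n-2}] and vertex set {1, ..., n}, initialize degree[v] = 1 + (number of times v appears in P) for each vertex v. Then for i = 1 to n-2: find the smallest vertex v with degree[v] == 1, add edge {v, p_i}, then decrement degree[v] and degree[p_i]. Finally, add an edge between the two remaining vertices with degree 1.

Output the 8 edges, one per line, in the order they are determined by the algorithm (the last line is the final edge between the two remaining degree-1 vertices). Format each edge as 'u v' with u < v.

Answer: 1 3
3 5
3 4
4 8
4 6
2 6
2 7
7 9

Derivation:
Initial degrees: {1:1, 2:2, 3:3, 4:3, 5:1, 6:2, 7:2, 8:1, 9:1}
Step 1: smallest deg-1 vertex = 1, p_1 = 3. Add edge {1,3}. Now deg[1]=0, deg[3]=2.
Step 2: smallest deg-1 vertex = 5, p_2 = 3. Add edge {3,5}. Now deg[5]=0, deg[3]=1.
Step 3: smallest deg-1 vertex = 3, p_3 = 4. Add edge {3,4}. Now deg[3]=0, deg[4]=2.
Step 4: smallest deg-1 vertex = 8, p_4 = 4. Add edge {4,8}. Now deg[8]=0, deg[4]=1.
Step 5: smallest deg-1 vertex = 4, p_5 = 6. Add edge {4,6}. Now deg[4]=0, deg[6]=1.
Step 6: smallest deg-1 vertex = 6, p_6 = 2. Add edge {2,6}. Now deg[6]=0, deg[2]=1.
Step 7: smallest deg-1 vertex = 2, p_7 = 7. Add edge {2,7}. Now deg[2]=0, deg[7]=1.
Final: two remaining deg-1 vertices are 7, 9. Add edge {7,9}.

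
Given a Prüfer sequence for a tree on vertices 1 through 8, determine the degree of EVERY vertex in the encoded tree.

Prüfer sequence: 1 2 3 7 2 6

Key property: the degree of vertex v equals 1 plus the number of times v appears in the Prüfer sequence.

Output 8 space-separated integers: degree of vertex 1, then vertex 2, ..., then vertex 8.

p_1 = 1: count[1] becomes 1
p_2 = 2: count[2] becomes 1
p_3 = 3: count[3] becomes 1
p_4 = 7: count[7] becomes 1
p_5 = 2: count[2] becomes 2
p_6 = 6: count[6] becomes 1
Degrees (1 + count): deg[1]=1+1=2, deg[2]=1+2=3, deg[3]=1+1=2, deg[4]=1+0=1, deg[5]=1+0=1, deg[6]=1+1=2, deg[7]=1+1=2, deg[8]=1+0=1

Answer: 2 3 2 1 1 2 2 1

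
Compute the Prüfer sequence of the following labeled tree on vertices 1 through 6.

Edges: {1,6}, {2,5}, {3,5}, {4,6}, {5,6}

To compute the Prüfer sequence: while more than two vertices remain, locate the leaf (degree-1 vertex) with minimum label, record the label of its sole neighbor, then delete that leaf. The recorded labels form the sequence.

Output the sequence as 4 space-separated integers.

Answer: 6 5 5 6

Derivation:
Step 1: leaves = {1,2,3,4}. Remove smallest leaf 1, emit neighbor 6.
Step 2: leaves = {2,3,4}. Remove smallest leaf 2, emit neighbor 5.
Step 3: leaves = {3,4}. Remove smallest leaf 3, emit neighbor 5.
Step 4: leaves = {4,5}. Remove smallest leaf 4, emit neighbor 6.
Done: 2 vertices remain (5, 6). Sequence = [6 5 5 6]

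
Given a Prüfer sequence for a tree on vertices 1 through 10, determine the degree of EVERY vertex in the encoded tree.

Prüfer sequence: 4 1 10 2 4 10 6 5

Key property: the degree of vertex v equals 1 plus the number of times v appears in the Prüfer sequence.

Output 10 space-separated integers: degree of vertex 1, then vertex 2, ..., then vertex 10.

p_1 = 4: count[4] becomes 1
p_2 = 1: count[1] becomes 1
p_3 = 10: count[10] becomes 1
p_4 = 2: count[2] becomes 1
p_5 = 4: count[4] becomes 2
p_6 = 10: count[10] becomes 2
p_7 = 6: count[6] becomes 1
p_8 = 5: count[5] becomes 1
Degrees (1 + count): deg[1]=1+1=2, deg[2]=1+1=2, deg[3]=1+0=1, deg[4]=1+2=3, deg[5]=1+1=2, deg[6]=1+1=2, deg[7]=1+0=1, deg[8]=1+0=1, deg[9]=1+0=1, deg[10]=1+2=3

Answer: 2 2 1 3 2 2 1 1 1 3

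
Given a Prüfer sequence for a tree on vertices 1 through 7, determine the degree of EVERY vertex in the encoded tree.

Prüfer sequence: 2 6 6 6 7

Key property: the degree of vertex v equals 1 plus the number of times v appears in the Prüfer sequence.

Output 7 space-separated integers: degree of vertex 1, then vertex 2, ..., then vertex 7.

Answer: 1 2 1 1 1 4 2

Derivation:
p_1 = 2: count[2] becomes 1
p_2 = 6: count[6] becomes 1
p_3 = 6: count[6] becomes 2
p_4 = 6: count[6] becomes 3
p_5 = 7: count[7] becomes 1
Degrees (1 + count): deg[1]=1+0=1, deg[2]=1+1=2, deg[3]=1+0=1, deg[4]=1+0=1, deg[5]=1+0=1, deg[6]=1+3=4, deg[7]=1+1=2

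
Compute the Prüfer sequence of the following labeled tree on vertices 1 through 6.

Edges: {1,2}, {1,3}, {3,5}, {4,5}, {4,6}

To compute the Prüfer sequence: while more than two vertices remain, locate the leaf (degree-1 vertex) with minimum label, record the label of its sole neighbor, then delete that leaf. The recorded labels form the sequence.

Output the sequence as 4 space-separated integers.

Step 1: leaves = {2,6}. Remove smallest leaf 2, emit neighbor 1.
Step 2: leaves = {1,6}. Remove smallest leaf 1, emit neighbor 3.
Step 3: leaves = {3,6}. Remove smallest leaf 3, emit neighbor 5.
Step 4: leaves = {5,6}. Remove smallest leaf 5, emit neighbor 4.
Done: 2 vertices remain (4, 6). Sequence = [1 3 5 4]

Answer: 1 3 5 4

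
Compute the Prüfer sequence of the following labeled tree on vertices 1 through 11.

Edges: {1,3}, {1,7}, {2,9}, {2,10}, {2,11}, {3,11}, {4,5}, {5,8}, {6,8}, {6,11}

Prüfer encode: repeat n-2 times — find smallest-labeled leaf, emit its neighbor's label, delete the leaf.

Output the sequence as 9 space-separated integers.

Answer: 5 8 1 3 11 6 11 2 2

Derivation:
Step 1: leaves = {4,7,9,10}. Remove smallest leaf 4, emit neighbor 5.
Step 2: leaves = {5,7,9,10}. Remove smallest leaf 5, emit neighbor 8.
Step 3: leaves = {7,8,9,10}. Remove smallest leaf 7, emit neighbor 1.
Step 4: leaves = {1,8,9,10}. Remove smallest leaf 1, emit neighbor 3.
Step 5: leaves = {3,8,9,10}. Remove smallest leaf 3, emit neighbor 11.
Step 6: leaves = {8,9,10}. Remove smallest leaf 8, emit neighbor 6.
Step 7: leaves = {6,9,10}. Remove smallest leaf 6, emit neighbor 11.
Step 8: leaves = {9,10,11}. Remove smallest leaf 9, emit neighbor 2.
Step 9: leaves = {10,11}. Remove smallest leaf 10, emit neighbor 2.
Done: 2 vertices remain (2, 11). Sequence = [5 8 1 3 11 6 11 2 2]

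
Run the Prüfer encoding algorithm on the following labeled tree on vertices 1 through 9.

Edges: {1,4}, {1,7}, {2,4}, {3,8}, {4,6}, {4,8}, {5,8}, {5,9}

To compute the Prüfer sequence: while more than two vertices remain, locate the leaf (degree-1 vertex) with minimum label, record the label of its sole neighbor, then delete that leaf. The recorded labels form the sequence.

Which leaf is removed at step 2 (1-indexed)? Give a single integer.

Answer: 3

Derivation:
Step 1: current leaves = {2,3,6,7,9}. Remove leaf 2 (neighbor: 4).
Step 2: current leaves = {3,6,7,9}. Remove leaf 3 (neighbor: 8).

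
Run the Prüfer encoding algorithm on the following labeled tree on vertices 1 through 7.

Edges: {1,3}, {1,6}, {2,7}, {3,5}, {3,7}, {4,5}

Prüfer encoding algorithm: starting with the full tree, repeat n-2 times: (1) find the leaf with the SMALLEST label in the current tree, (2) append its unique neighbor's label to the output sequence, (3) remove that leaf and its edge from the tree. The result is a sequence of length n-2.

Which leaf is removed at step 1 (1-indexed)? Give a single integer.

Answer: 2

Derivation:
Step 1: current leaves = {2,4,6}. Remove leaf 2 (neighbor: 7).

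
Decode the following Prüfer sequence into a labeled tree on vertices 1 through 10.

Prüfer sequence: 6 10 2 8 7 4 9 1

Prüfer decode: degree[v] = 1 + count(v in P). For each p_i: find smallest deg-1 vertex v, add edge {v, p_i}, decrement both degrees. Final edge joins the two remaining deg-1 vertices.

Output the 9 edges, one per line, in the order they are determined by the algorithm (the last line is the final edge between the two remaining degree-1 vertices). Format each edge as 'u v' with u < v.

Answer: 3 6
5 10
2 6
2 8
7 8
4 7
4 9
1 9
1 10

Derivation:
Initial degrees: {1:2, 2:2, 3:1, 4:2, 5:1, 6:2, 7:2, 8:2, 9:2, 10:2}
Step 1: smallest deg-1 vertex = 3, p_1 = 6. Add edge {3,6}. Now deg[3]=0, deg[6]=1.
Step 2: smallest deg-1 vertex = 5, p_2 = 10. Add edge {5,10}. Now deg[5]=0, deg[10]=1.
Step 3: smallest deg-1 vertex = 6, p_3 = 2. Add edge {2,6}. Now deg[6]=0, deg[2]=1.
Step 4: smallest deg-1 vertex = 2, p_4 = 8. Add edge {2,8}. Now deg[2]=0, deg[8]=1.
Step 5: smallest deg-1 vertex = 8, p_5 = 7. Add edge {7,8}. Now deg[8]=0, deg[7]=1.
Step 6: smallest deg-1 vertex = 7, p_6 = 4. Add edge {4,7}. Now deg[7]=0, deg[4]=1.
Step 7: smallest deg-1 vertex = 4, p_7 = 9. Add edge {4,9}. Now deg[4]=0, deg[9]=1.
Step 8: smallest deg-1 vertex = 9, p_8 = 1. Add edge {1,9}. Now deg[9]=0, deg[1]=1.
Final: two remaining deg-1 vertices are 1, 10. Add edge {1,10}.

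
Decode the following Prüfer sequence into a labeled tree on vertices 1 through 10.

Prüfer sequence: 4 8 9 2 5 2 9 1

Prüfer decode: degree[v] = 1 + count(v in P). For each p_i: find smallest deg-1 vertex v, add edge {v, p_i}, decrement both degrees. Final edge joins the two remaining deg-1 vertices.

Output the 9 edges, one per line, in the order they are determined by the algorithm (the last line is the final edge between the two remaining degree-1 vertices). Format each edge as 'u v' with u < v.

Initial degrees: {1:2, 2:3, 3:1, 4:2, 5:2, 6:1, 7:1, 8:2, 9:3, 10:1}
Step 1: smallest deg-1 vertex = 3, p_1 = 4. Add edge {3,4}. Now deg[3]=0, deg[4]=1.
Step 2: smallest deg-1 vertex = 4, p_2 = 8. Add edge {4,8}. Now deg[4]=0, deg[8]=1.
Step 3: smallest deg-1 vertex = 6, p_3 = 9. Add edge {6,9}. Now deg[6]=0, deg[9]=2.
Step 4: smallest deg-1 vertex = 7, p_4 = 2. Add edge {2,7}. Now deg[7]=0, deg[2]=2.
Step 5: smallest deg-1 vertex = 8, p_5 = 5. Add edge {5,8}. Now deg[8]=0, deg[5]=1.
Step 6: smallest deg-1 vertex = 5, p_6 = 2. Add edge {2,5}. Now deg[5]=0, deg[2]=1.
Step 7: smallest deg-1 vertex = 2, p_7 = 9. Add edge {2,9}. Now deg[2]=0, deg[9]=1.
Step 8: smallest deg-1 vertex = 9, p_8 = 1. Add edge {1,9}. Now deg[9]=0, deg[1]=1.
Final: two remaining deg-1 vertices are 1, 10. Add edge {1,10}.

Answer: 3 4
4 8
6 9
2 7
5 8
2 5
2 9
1 9
1 10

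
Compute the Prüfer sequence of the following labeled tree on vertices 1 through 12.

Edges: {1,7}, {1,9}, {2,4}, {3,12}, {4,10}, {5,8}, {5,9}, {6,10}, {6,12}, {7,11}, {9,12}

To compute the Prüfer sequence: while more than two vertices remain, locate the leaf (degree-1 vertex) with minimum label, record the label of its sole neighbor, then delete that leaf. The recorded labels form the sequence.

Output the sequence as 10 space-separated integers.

Step 1: leaves = {2,3,8,11}. Remove smallest leaf 2, emit neighbor 4.
Step 2: leaves = {3,4,8,11}. Remove smallest leaf 3, emit neighbor 12.
Step 3: leaves = {4,8,11}. Remove smallest leaf 4, emit neighbor 10.
Step 4: leaves = {8,10,11}. Remove smallest leaf 8, emit neighbor 5.
Step 5: leaves = {5,10,11}. Remove smallest leaf 5, emit neighbor 9.
Step 6: leaves = {10,11}. Remove smallest leaf 10, emit neighbor 6.
Step 7: leaves = {6,11}. Remove smallest leaf 6, emit neighbor 12.
Step 8: leaves = {11,12}. Remove smallest leaf 11, emit neighbor 7.
Step 9: leaves = {7,12}. Remove smallest leaf 7, emit neighbor 1.
Step 10: leaves = {1,12}. Remove smallest leaf 1, emit neighbor 9.
Done: 2 vertices remain (9, 12). Sequence = [4 12 10 5 9 6 12 7 1 9]

Answer: 4 12 10 5 9 6 12 7 1 9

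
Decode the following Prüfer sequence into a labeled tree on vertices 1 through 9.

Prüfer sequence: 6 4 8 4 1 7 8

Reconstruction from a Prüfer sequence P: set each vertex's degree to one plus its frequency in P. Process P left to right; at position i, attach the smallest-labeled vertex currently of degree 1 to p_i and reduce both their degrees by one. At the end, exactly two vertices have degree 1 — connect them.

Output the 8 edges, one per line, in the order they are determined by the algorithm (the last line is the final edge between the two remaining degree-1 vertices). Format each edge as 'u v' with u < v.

Initial degrees: {1:2, 2:1, 3:1, 4:3, 5:1, 6:2, 7:2, 8:3, 9:1}
Step 1: smallest deg-1 vertex = 2, p_1 = 6. Add edge {2,6}. Now deg[2]=0, deg[6]=1.
Step 2: smallest deg-1 vertex = 3, p_2 = 4. Add edge {3,4}. Now deg[3]=0, deg[4]=2.
Step 3: smallest deg-1 vertex = 5, p_3 = 8. Add edge {5,8}. Now deg[5]=0, deg[8]=2.
Step 4: smallest deg-1 vertex = 6, p_4 = 4. Add edge {4,6}. Now deg[6]=0, deg[4]=1.
Step 5: smallest deg-1 vertex = 4, p_5 = 1. Add edge {1,4}. Now deg[4]=0, deg[1]=1.
Step 6: smallest deg-1 vertex = 1, p_6 = 7. Add edge {1,7}. Now deg[1]=0, deg[7]=1.
Step 7: smallest deg-1 vertex = 7, p_7 = 8. Add edge {7,8}. Now deg[7]=0, deg[8]=1.
Final: two remaining deg-1 vertices are 8, 9. Add edge {8,9}.

Answer: 2 6
3 4
5 8
4 6
1 4
1 7
7 8
8 9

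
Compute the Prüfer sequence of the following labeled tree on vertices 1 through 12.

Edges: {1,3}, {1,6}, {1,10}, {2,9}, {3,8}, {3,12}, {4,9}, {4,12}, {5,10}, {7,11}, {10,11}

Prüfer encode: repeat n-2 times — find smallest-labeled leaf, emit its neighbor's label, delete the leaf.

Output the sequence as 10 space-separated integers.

Step 1: leaves = {2,5,6,7,8}. Remove smallest leaf 2, emit neighbor 9.
Step 2: leaves = {5,6,7,8,9}. Remove smallest leaf 5, emit neighbor 10.
Step 3: leaves = {6,7,8,9}. Remove smallest leaf 6, emit neighbor 1.
Step 4: leaves = {7,8,9}. Remove smallest leaf 7, emit neighbor 11.
Step 5: leaves = {8,9,11}. Remove smallest leaf 8, emit neighbor 3.
Step 6: leaves = {9,11}. Remove smallest leaf 9, emit neighbor 4.
Step 7: leaves = {4,11}. Remove smallest leaf 4, emit neighbor 12.
Step 8: leaves = {11,12}. Remove smallest leaf 11, emit neighbor 10.
Step 9: leaves = {10,12}. Remove smallest leaf 10, emit neighbor 1.
Step 10: leaves = {1,12}. Remove smallest leaf 1, emit neighbor 3.
Done: 2 vertices remain (3, 12). Sequence = [9 10 1 11 3 4 12 10 1 3]

Answer: 9 10 1 11 3 4 12 10 1 3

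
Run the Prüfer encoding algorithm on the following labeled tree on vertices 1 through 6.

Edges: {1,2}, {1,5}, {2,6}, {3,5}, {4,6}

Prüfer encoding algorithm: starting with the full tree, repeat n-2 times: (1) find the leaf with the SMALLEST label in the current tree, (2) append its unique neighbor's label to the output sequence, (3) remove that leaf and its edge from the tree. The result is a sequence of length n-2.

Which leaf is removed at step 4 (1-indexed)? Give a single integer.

Step 1: current leaves = {3,4}. Remove leaf 3 (neighbor: 5).
Step 2: current leaves = {4,5}. Remove leaf 4 (neighbor: 6).
Step 3: current leaves = {5,6}. Remove leaf 5 (neighbor: 1).
Step 4: current leaves = {1,6}. Remove leaf 1 (neighbor: 2).

Answer: 1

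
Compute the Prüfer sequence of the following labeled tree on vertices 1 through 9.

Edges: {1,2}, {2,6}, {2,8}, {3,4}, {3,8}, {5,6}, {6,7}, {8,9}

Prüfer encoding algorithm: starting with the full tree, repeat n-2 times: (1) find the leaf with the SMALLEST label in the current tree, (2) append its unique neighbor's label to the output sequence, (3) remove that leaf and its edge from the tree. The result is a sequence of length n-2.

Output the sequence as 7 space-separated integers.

Answer: 2 3 8 6 6 2 8

Derivation:
Step 1: leaves = {1,4,5,7,9}. Remove smallest leaf 1, emit neighbor 2.
Step 2: leaves = {4,5,7,9}. Remove smallest leaf 4, emit neighbor 3.
Step 3: leaves = {3,5,7,9}. Remove smallest leaf 3, emit neighbor 8.
Step 4: leaves = {5,7,9}. Remove smallest leaf 5, emit neighbor 6.
Step 5: leaves = {7,9}. Remove smallest leaf 7, emit neighbor 6.
Step 6: leaves = {6,9}. Remove smallest leaf 6, emit neighbor 2.
Step 7: leaves = {2,9}. Remove smallest leaf 2, emit neighbor 8.
Done: 2 vertices remain (8, 9). Sequence = [2 3 8 6 6 2 8]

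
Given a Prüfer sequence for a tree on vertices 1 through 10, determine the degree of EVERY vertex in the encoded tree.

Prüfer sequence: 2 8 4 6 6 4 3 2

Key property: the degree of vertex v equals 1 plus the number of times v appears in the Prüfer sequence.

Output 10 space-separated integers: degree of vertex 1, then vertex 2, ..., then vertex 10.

p_1 = 2: count[2] becomes 1
p_2 = 8: count[8] becomes 1
p_3 = 4: count[4] becomes 1
p_4 = 6: count[6] becomes 1
p_5 = 6: count[6] becomes 2
p_6 = 4: count[4] becomes 2
p_7 = 3: count[3] becomes 1
p_8 = 2: count[2] becomes 2
Degrees (1 + count): deg[1]=1+0=1, deg[2]=1+2=3, deg[3]=1+1=2, deg[4]=1+2=3, deg[5]=1+0=1, deg[6]=1+2=3, deg[7]=1+0=1, deg[8]=1+1=2, deg[9]=1+0=1, deg[10]=1+0=1

Answer: 1 3 2 3 1 3 1 2 1 1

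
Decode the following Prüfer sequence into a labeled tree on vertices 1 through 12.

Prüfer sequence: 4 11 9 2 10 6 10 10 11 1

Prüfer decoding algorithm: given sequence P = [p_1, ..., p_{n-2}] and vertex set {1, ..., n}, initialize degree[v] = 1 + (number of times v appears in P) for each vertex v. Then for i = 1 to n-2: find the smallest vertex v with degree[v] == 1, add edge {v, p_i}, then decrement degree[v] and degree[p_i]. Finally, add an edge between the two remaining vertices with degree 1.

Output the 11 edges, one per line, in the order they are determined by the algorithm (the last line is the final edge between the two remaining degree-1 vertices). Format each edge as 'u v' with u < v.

Answer: 3 4
4 11
5 9
2 7
2 10
6 8
6 10
9 10
10 11
1 11
1 12

Derivation:
Initial degrees: {1:2, 2:2, 3:1, 4:2, 5:1, 6:2, 7:1, 8:1, 9:2, 10:4, 11:3, 12:1}
Step 1: smallest deg-1 vertex = 3, p_1 = 4. Add edge {3,4}. Now deg[3]=0, deg[4]=1.
Step 2: smallest deg-1 vertex = 4, p_2 = 11. Add edge {4,11}. Now deg[4]=0, deg[11]=2.
Step 3: smallest deg-1 vertex = 5, p_3 = 9. Add edge {5,9}. Now deg[5]=0, deg[9]=1.
Step 4: smallest deg-1 vertex = 7, p_4 = 2. Add edge {2,7}. Now deg[7]=0, deg[2]=1.
Step 5: smallest deg-1 vertex = 2, p_5 = 10. Add edge {2,10}. Now deg[2]=0, deg[10]=3.
Step 6: smallest deg-1 vertex = 8, p_6 = 6. Add edge {6,8}. Now deg[8]=0, deg[6]=1.
Step 7: smallest deg-1 vertex = 6, p_7 = 10. Add edge {6,10}. Now deg[6]=0, deg[10]=2.
Step 8: smallest deg-1 vertex = 9, p_8 = 10. Add edge {9,10}. Now deg[9]=0, deg[10]=1.
Step 9: smallest deg-1 vertex = 10, p_9 = 11. Add edge {10,11}. Now deg[10]=0, deg[11]=1.
Step 10: smallest deg-1 vertex = 11, p_10 = 1. Add edge {1,11}. Now deg[11]=0, deg[1]=1.
Final: two remaining deg-1 vertices are 1, 12. Add edge {1,12}.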